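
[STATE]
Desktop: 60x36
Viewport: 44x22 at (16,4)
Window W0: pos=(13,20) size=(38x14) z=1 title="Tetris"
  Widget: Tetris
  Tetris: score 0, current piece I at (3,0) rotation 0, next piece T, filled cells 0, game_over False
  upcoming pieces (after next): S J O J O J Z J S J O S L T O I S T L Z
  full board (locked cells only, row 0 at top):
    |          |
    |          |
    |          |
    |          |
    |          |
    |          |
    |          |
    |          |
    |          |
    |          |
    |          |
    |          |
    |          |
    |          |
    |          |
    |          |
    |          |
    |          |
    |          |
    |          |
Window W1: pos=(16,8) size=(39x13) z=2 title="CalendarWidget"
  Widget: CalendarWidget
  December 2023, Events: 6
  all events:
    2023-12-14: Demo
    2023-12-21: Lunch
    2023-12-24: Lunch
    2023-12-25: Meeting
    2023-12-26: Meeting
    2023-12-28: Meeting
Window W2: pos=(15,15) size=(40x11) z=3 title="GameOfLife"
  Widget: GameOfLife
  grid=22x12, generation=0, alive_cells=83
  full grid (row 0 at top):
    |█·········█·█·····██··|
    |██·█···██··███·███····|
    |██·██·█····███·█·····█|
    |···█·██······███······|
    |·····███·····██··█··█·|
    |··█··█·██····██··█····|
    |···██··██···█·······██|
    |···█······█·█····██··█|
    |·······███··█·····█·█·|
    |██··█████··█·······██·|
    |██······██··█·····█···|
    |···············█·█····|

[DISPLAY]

                                            
                                            
                                            
                                            
┏━━━━━━━━━━━━━━━━━━━━━━━━━━━━━━━━━━━━━┓     
┃ CalendarWidget                      ┃     
┠─────────────────────────────────────┨     
┃            December 2023            ┃     
┃Mo Tu We Th Fr Sa Su                 ┃     
┃             1  2  3                 ┃     
┃ 4  5  6  7  8  9 10                 ┃     
━━━━━━━━━━━━━━━━━━━━━━━━━━━━━━━━━━━━━━┓     
 GameOfLife                           ┃     
──────────────────────────────────────┨     
Gen: 0                                ┃     
···█·██······███······                ┃     
·····███·····██··█··█·                ┃     
··█··█·██····██··█····                ┃     
···██··██···█·······██                ┃     
···█······█·█····██··█                ┃     
·······███··█·····█·█·                ┃     
━━━━━━━━━━━━━━━━━━━━━━━━━━━━━━━━━━━━━━┛     


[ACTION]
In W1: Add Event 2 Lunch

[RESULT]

                                            
                                            
                                            
                                            
┏━━━━━━━━━━━━━━━━━━━━━━━━━━━━━━━━━━━━━┓     
┃ CalendarWidget                      ┃     
┠─────────────────────────────────────┨     
┃            December 2023            ┃     
┃Mo Tu We Th Fr Sa Su                 ┃     
┃             1  2*  3                ┃     
┃ 4  5  6  7  8  9 10                 ┃     
━━━━━━━━━━━━━━━━━━━━━━━━━━━━━━━━━━━━━━┓     
 GameOfLife                           ┃     
──────────────────────────────────────┨     
Gen: 0                                ┃     
···█·██······███······                ┃     
·····███·····██··█··█·                ┃     
··█··█·██····██··█····                ┃     
···██··██···█·······██                ┃     
···█······█·█····██··█                ┃     
·······███··█·····█·█·                ┃     
━━━━━━━━━━━━━━━━━━━━━━━━━━━━━━━━━━━━━━┛     


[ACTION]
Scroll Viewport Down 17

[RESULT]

┃ 4  5  6  7  8  9 10                 ┃     
━━━━━━━━━━━━━━━━━━━━━━━━━━━━━━━━━━━━━━┓     
 GameOfLife                           ┃     
──────────────────────────────────────┨     
Gen: 0                                ┃     
···█·██······███······                ┃     
·····███·····██··█··█·                ┃     
··█··█·██····██··█····                ┃     
···██··██···█·······██                ┃     
···█······█·█····██··█                ┃     
·······███··█·····█·█·                ┃     
━━━━━━━━━━━━━━━━━━━━━━━━━━━━━━━━━━━━━━┛     
        │                         ┃         
        │                         ┃         
        │                         ┃         
        │Score:                   ┃         
        │0                        ┃         
        │                         ┃         
        │                         ┃         
━━━━━━━━━━━━━━━━━━━━━━━━━━━━━━━━━━┛         
                                            
                                            


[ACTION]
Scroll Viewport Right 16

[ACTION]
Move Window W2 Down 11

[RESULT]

┃ 4  5  6  7  8  9 10                 ┃     
┃11 12 13 14* 15 16 17                ┃     
┃18 19 20 21* 22 23 24*               ┃     
┃25* 26* 27 28* 29 30 31              ┃     
┃                                     ┃     
┃                                     ┃     
┗━━━━━━━━━━━━━━━━━━━━━━━━━━━━━━━━━━━━━┛     
etris                             ┃         
──────────────────────────────────┨         
        │Next:                    ┃         
        │ ▒                       ┃         
━━━━━━━━━━━━━━━━━━━━━━━━━━━━━━━━━━━━━━┓     
 GameOfLife                           ┃     
──────────────────────────────────────┨     
Gen: 0                                ┃     
···█·██······███······                ┃     
·····███·····██··█··█·                ┃     
··█··█·██····██··█····                ┃     
···██··██···█·······██                ┃     
···█······█·█····██··█                ┃     
·······███··█·····█·█·                ┃     
━━━━━━━━━━━━━━━━━━━━━━━━━━━━━━━━━━━━━━┛     


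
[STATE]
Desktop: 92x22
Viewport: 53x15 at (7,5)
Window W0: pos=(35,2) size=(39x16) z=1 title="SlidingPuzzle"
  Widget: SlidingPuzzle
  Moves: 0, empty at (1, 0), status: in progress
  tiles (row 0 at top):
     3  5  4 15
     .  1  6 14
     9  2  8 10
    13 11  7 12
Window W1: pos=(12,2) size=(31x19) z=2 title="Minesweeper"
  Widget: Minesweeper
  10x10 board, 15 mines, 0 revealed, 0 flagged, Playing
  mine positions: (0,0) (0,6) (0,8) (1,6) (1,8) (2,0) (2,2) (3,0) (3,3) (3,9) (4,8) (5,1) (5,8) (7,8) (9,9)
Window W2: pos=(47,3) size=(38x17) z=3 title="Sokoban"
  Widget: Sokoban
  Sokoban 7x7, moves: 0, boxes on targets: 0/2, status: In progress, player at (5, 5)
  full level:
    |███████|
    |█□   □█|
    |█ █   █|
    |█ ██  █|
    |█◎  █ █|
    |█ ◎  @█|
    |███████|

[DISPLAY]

     ┃■■■■■■■■■■                   ┃───┬┠────────────
     ┃■■■■■■■■■■                   ┃ 5 │┃███████     
     ┃■■■■■■■■■■                   ┃───┼┃█□   □█     
     ┃■■■■■■■■■■                   ┃ 1 │┃█ █   █     
     ┃■■■■■■■■■■                   ┃───┼┃█ ██  █     
     ┃■■■■■■■■■■                   ┃ 2 │┃█◎  █ █     
     ┃■■■■■■■■■■                   ┃───┼┃█ ◎  @█     
     ┃■■■■■■■■■■                   ┃11 │┃███████     
     ┃■■■■■■■■■■                   ┃───┴┃Moves: 0  0/
     ┃■■■■■■■■■■                   ┃0   ┃            
     ┃                             ┃    ┃            
     ┃                             ┃    ┃            
     ┃                             ┃━━━━┃            
     ┃                             ┃    ┃            
     ┃                             ┃    ┗━━━━━━━━━━━━


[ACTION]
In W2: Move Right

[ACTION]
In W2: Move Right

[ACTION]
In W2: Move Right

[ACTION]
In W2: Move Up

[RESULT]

     ┃■■■■■■■■■■                   ┃───┬┠────────────
     ┃■■■■■■■■■■                   ┃ 5 │┃███████     
     ┃■■■■■■■■■■                   ┃───┼┃█□   □█     
     ┃■■■■■■■■■■                   ┃ 1 │┃█ █   █     
     ┃■■■■■■■■■■                   ┃───┼┃█ ██  █     
     ┃■■■■■■■■■■                   ┃ 2 │┃█◎  █@█     
     ┃■■■■■■■■■■                   ┃───┼┃█ ◎   █     
     ┃■■■■■■■■■■                   ┃11 │┃███████     
     ┃■■■■■■■■■■                   ┃───┴┃Moves: 1  0/
     ┃■■■■■■■■■■                   ┃0   ┃            
     ┃                             ┃    ┃            
     ┃                             ┃    ┃            
     ┃                             ┃━━━━┃            
     ┃                             ┃    ┃            
     ┃                             ┃    ┗━━━━━━━━━━━━


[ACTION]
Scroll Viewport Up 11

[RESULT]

                                                     
                                                     
     ┏━━━━━━━━━━━━━━━━━━━━━━━━━━━━━┓━━━━━━━━━━━━━━━━━
     ┃ Minesweeper                 ┃gPuz┏━━━━━━━━━━━━
     ┠─────────────────────────────┨────┃ Sokoban    
     ┃■■■■■■■■■■                   ┃───┬┠────────────
     ┃■■■■■■■■■■                   ┃ 5 │┃███████     
     ┃■■■■■■■■■■                   ┃───┼┃█□   □█     
     ┃■■■■■■■■■■                   ┃ 1 │┃█ █   █     
     ┃■■■■■■■■■■                   ┃───┼┃█ ██  █     
     ┃■■■■■■■■■■                   ┃ 2 │┃█◎  █@█     
     ┃■■■■■■■■■■                   ┃───┼┃█ ◎   █     
     ┃■■■■■■■■■■                   ┃11 │┃███████     
     ┃■■■■■■■■■■                   ┃───┴┃Moves: 1  0/
     ┃■■■■■■■■■■                   ┃0   ┃            


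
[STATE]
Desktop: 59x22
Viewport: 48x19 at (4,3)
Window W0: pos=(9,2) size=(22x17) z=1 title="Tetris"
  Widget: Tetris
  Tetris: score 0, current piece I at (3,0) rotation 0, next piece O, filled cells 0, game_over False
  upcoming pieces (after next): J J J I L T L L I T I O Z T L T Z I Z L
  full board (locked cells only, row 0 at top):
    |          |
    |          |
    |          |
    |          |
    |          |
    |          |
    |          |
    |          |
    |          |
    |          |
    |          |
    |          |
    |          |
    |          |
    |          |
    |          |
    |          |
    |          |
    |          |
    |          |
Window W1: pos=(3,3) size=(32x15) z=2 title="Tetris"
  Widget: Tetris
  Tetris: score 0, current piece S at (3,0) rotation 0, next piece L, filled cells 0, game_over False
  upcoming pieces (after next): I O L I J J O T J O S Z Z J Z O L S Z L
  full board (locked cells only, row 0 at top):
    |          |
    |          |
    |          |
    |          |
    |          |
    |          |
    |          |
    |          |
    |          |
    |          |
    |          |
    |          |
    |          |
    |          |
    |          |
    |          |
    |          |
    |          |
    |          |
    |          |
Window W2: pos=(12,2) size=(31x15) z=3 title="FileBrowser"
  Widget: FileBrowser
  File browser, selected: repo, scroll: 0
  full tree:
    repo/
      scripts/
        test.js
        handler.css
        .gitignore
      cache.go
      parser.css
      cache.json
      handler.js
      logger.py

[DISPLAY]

━━━━━━━━┃ FileBrowser                 ┃         
 Tetris ┠─────────────────────────────┨         
────────┃> [-] repo/                  ┃         
        ┃    [+] scripts/             ┃         
        ┃    cache.go                 ┃         
        ┃    parser.css               ┃         
        ┃    cache.json               ┃         
        ┃    handler.js               ┃         
        ┃    logger.py                ┃         
        ┃                             ┃         
        ┃                             ┃         
        ┃                             ┃         
        ┃                             ┃         
        ┗━━━━━━━━━━━━━━━━━━━━━━━━━━━━━┛         
━━━━━━━━━━━━━━━━━━━━━━━━━━━━━━┛                 
     ┗━━━━━━━━━━━━━━━━━━━━┛                     
                                                
                                                
                                                


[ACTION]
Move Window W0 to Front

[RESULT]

━━━━━┃ Tetris             ┃           ┃         
 Tetr┠────────────────────┨───────────┨         
─────┃          │Next:    ┃           ┃         
     ┃          │▓▓       ┃           ┃         
     ┃          │▓▓       ┃           ┃         
     ┃          │         ┃           ┃         
     ┃          │         ┃           ┃         
     ┃          │         ┃           ┃         
     ┃          │Score:   ┃           ┃         
     ┃          │0        ┃           ┃         
     ┃          │         ┃           ┃         
     ┃          │         ┃           ┃         
     ┃          │         ┃           ┃         
     ┃          │         ┃━━━━━━━━━━━┛         
━━━━━┃          │         ┃━━━┛                 
     ┗━━━━━━━━━━━━━━━━━━━━┛                     
                                                
                                                
                                                


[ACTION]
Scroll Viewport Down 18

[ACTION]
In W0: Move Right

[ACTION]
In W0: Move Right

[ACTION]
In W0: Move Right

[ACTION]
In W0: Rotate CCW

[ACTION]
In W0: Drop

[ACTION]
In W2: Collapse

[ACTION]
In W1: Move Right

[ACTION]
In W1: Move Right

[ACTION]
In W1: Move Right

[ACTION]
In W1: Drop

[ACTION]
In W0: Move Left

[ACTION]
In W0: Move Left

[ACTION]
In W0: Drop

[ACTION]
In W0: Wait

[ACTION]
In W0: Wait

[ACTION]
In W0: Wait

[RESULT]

━━━━━┃ Tetris             ┃           ┃         
 Tetr┠────────────────────┨───────────┨         
─────┃    █     │Next:    ┃           ┃         
     ┃    █     │▓▓       ┃           ┃         
     ┃          │▓▓       ┃           ┃         
     ┃          │         ┃           ┃         
     ┃          │         ┃           ┃         
     ┃          │         ┃           ┃         
     ┃          │Score:   ┃           ┃         
     ┃          │0        ┃           ┃         
     ┃          │         ┃           ┃         
     ┃          │         ┃           ┃         
     ┃          │         ┃           ┃         
     ┃          │         ┃━━━━━━━━━━━┛         
━━━━━┃          │         ┃━━━┛                 
     ┗━━━━━━━━━━━━━━━━━━━━┛                     
                                                
                                                
                                                


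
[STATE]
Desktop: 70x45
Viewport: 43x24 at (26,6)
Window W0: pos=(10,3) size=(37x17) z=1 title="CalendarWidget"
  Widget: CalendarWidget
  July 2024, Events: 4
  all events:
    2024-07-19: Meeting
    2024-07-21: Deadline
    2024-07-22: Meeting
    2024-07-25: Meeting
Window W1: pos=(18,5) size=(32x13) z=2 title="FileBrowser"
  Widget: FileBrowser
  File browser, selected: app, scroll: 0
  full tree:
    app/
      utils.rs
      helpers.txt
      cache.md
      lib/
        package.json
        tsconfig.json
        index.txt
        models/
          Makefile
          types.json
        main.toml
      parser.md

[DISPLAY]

owser                  ┃                   
───────────────────────┨                   
pp/                    ┃                   
ls.rs                  ┃                   
pers.txt               ┃                   
he.md                  ┃                   
 lib/                  ┃                   
ser.md                 ┃                   
                       ┃                   
                       ┃                   
                       ┃                   
━━━━━━━━━━━━━━━━━━━━━━━┛                   
                    ┃                      
━━━━━━━━━━━━━━━━━━━━┛                      
                                           
                                           
                                           
                                           
                                           
                                           
                                           
                                           
                                           
                                           


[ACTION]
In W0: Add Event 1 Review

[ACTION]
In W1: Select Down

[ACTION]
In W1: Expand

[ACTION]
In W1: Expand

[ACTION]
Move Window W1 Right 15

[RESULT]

ly 2024┃ FileBrowser                  ┃    
Sa Su  ┠──────────────────────────────┨    
  6  7 ┃  [-] app/                    ┃    
13 14  ┃  > utils.rs                  ┃    
 20 21*┃    helpers.txt               ┃    
6 27 28┃    cache.md                  ┃    
       ┃    [+] lib/                  ┃    
       ┃    parser.md                 ┃    
       ┃                              ┃    
       ┃                              ┃    
       ┃                              ┃    
       ┗━━━━━━━━━━━━━━━━━━━━━━━━━━━━━━┛    
                    ┃                      
━━━━━━━━━━━━━━━━━━━━┛                      
                                           
                                           
                                           
                                           
                                           
                                           
                                           
                                           
                                           
                                           


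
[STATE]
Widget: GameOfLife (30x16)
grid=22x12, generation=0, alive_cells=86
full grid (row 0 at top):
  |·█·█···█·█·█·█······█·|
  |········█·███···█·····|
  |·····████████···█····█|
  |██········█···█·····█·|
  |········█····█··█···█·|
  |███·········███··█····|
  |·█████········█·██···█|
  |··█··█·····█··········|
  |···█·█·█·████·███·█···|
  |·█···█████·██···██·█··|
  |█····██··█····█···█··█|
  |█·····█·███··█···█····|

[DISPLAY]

Gen: 0                        
·█·█···█·█·█·█······█·        
········█·███···█·····        
·····████████···█····█        
██········█···█·····█·        
········█····█··█···█·        
███·········███··█····        
·█████········█·██···█        
··█··█·····█··········        
···█·█·█·████·███·█···        
·█···█████·██···██·█··        
█····██··█····█···█··█        
█·····█·███··█···█····        
                              
                              
                              


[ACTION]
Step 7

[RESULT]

Gen: 7                        
······················        
····███·······█·█·····        
····██·█·····██·······        
··█····█···███····█···        
·█···█·····██···█··█··        
██·█······█···█···█···        
·········███·····█·█··        
██·······████······█··        
██·███··█·█·██████·██·        
·····███·████····█·██·        
·······█·███·█·█··██··        
··········██·█·█······        
                              
                              
                              


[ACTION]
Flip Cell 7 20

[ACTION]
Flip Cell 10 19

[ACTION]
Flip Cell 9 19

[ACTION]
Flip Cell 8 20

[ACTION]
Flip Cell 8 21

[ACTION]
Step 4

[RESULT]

Gen: 11                       
···███················        
···██·█·······██······        
··█···█···············        
·██·██··········██····        
··█·██····█·█···███···        
··········█····█··█···        
··█·█············█····        
███·█·······█······██·        
██···█·······█···█····        
····███········██·███·        
····███···············        
······█···············        
                              
                              
                              


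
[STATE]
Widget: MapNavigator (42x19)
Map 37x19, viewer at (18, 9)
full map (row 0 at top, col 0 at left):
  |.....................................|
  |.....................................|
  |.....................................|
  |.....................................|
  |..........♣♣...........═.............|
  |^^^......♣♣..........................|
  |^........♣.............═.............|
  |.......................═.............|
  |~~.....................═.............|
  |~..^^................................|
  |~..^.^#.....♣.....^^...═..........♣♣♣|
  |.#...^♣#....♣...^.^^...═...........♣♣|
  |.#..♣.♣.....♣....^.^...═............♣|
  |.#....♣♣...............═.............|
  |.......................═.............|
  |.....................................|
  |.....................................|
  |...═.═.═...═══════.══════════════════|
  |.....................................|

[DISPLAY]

   .....................................  
   .....................................  
   .....................................  
   .....................................  
   ..........♣♣...........═.............  
   ^^^......♣♣..........................  
   ^........♣.............═.............  
   .......................═.............  
   ~~.....................═.............  
   ~..^^.............@..................  
   ~..^.^#.....♣.....^^...═..........♣♣♣  
   .#...^♣#....♣...^.^^...═...........♣♣  
   .#..♣.♣.....♣....^.^...═............♣  
   .#....♣♣...............═.............  
   .......................═.............  
   .....................................  
   .....................................  
   ...═.═.═...═══════.══════════════════  
   .....................................  


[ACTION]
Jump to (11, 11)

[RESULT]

          ................................
          ................................
          ..........♣♣...........═........
          ^^^......♣♣.....................
          ^........♣.............═........
          .......................═........
          ~~.....................═........
          ~..^^...........................
          ~..^.^#.....♣.....^^...═........
          .#...^♣#...@♣...^.^^...═........
          .#..♣.♣.....♣....^.^...═........
          .#....♣♣...............═........
          .......................═........
          ................................
          ................................
          ...═.═.═...═══════.═════════════
          ................................
                                          
                                          


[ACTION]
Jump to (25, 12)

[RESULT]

.................................         
......♣♣...........═.............         
.....♣♣..........................         
.....♣.............═.............         
...................═.............         
...................═.............         
^................................         
.^#.....♣.....^^...═..........♣♣♣         
.^♣#....♣...^.^^...═...........♣♣         
♣.♣.....♣....^.^...═.@..........♣         
..♣♣...............═.............         
...................═.............         
.................................         
.................................         
.═.═...═══════.══════════════════         
.................................         
                                          
                                          
                                          


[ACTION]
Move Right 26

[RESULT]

......................                    
........═.............                    
......................                    
........═.............                    
........═.............                    
........═.............                    
......................                    
...^^...═..........♣♣♣                    
.^.^^...═...........♣♣                    
..^.^...═............@                    
........═.............                    
........═.............                    
......................                    
......................                    
═══.══════════════════                    
......................                    
                                          
                                          
                                          


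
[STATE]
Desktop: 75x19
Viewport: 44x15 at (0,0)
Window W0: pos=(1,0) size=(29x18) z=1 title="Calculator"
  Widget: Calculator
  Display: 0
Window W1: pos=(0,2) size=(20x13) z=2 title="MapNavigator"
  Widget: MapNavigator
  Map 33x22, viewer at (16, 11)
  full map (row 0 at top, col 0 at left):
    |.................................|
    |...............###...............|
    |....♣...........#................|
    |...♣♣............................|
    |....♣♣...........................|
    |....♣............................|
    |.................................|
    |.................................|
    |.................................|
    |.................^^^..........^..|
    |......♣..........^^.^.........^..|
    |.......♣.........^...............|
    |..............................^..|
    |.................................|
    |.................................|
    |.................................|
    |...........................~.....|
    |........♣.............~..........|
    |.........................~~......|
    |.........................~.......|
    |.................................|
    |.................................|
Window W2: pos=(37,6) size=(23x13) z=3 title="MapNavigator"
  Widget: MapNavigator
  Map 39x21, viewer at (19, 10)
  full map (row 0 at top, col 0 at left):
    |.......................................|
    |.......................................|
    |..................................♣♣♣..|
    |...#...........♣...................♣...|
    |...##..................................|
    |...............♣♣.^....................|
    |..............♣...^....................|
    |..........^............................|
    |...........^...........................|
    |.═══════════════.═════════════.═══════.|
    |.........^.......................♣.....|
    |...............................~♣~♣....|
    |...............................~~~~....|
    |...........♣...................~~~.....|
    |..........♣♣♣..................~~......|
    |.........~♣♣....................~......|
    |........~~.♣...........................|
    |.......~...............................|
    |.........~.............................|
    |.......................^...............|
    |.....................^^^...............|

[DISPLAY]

 ┏━━━━━━━━━━━━━━━━━━━━━━━━━━━┓              
 ┃ Calculator                ┃              
┏━━━━━━━━━━━━━━━━━━┓─────────┨              
┃ MapNavigator     ┃        0┃              
┠──────────────────┨         ┃              
┃..................┃         ┃              
┃..................┃         ┃       ┏━━━━━━
┃..........^^^.....┃         ┃       ┃ MapNa
┃..........^^.^....┃         ┃       ┠──────
┃♣........@^.......┃         ┃       ┃.....♣
┃..................┃         ┃       ┃.^....
┃..................┃         ┃       ┃..^...
┃..................┃         ┃       ┃══════
┃..................┃         ┃       ┃^.....
┗━━━━━━━━━━━━━━━━━━┛         ┃       ┃......


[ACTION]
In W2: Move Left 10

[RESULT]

 ┏━━━━━━━━━━━━━━━━━━━━━━━━━━━┓              
 ┃ Calculator                ┃              
┏━━━━━━━━━━━━━━━━━━┓─────────┨              
┃ MapNavigator     ┃        0┃              
┠──────────────────┨         ┃              
┃..................┃         ┃              
┃..................┃         ┃       ┏━━━━━━
┃..........^^^.....┃         ┃       ┃ MapNa
┃..........^^.^....┃         ┃       ┠──────
┃♣........@^.......┃         ┃       ┃ .....
┃..................┃         ┃       ┃ .....
┃..................┃         ┃       ┃ .....
┃..................┃         ┃       ┃ .════
┃..................┃         ┃       ┃ .....
┗━━━━━━━━━━━━━━━━━━┛         ┃       ┃ .....


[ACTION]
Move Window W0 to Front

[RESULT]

 ┏━━━━━━━━━━━━━━━━━━━━━━━━━━━┓              
 ┃ Calculator                ┃              
┏┠───────────────────────────┨              
┃┃                          0┃              
┠┃┌───┬───┬───┬───┐          ┃              
┃┃│ 7 │ 8 │ 9 │ ÷ │          ┃              
┃┃├───┼───┼───┼───┤          ┃       ┏━━━━━━
┃┃│ 4 │ 5 │ 6 │ × │          ┃       ┃ MapNa
┃┃├───┼───┼───┼───┤          ┃       ┠──────
┃┃│ 1 │ 2 │ 3 │ - │          ┃       ┃ .....
┃┃├───┼───┼───┼───┤          ┃       ┃ .....
┃┃│ 0 │ . │ = │ + │          ┃       ┃ .....
┃┃├───┼───┼───┼───┤          ┃       ┃ .════
┃┃│ C │ MC│ MR│ M+│          ┃       ┃ .....
┗┃└───┴───┴───┴───┘          ┃       ┃ .....


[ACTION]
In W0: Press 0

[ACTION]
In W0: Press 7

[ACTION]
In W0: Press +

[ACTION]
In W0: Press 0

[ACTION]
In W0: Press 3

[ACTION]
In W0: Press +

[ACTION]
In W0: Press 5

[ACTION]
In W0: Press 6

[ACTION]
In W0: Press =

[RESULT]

 ┏━━━━━━━━━━━━━━━━━━━━━━━━━━━┓              
 ┃ Calculator                ┃              
┏┠───────────────────────────┨              
┃┃                         66┃              
┠┃┌───┬───┬───┬───┐          ┃              
┃┃│ 7 │ 8 │ 9 │ ÷ │          ┃              
┃┃├───┼───┼───┼───┤          ┃       ┏━━━━━━
┃┃│ 4 │ 5 │ 6 │ × │          ┃       ┃ MapNa
┃┃├───┼───┼───┼───┤          ┃       ┠──────
┃┃│ 1 │ 2 │ 3 │ - │          ┃       ┃ .....
┃┃├───┼───┼───┼───┤          ┃       ┃ .....
┃┃│ 0 │ . │ = │ + │          ┃       ┃ .....
┃┃├───┼───┼───┼───┤          ┃       ┃ .════
┃┃│ C │ MC│ MR│ M+│          ┃       ┃ .....
┗┃└───┴───┴───┴───┘          ┃       ┃ .....


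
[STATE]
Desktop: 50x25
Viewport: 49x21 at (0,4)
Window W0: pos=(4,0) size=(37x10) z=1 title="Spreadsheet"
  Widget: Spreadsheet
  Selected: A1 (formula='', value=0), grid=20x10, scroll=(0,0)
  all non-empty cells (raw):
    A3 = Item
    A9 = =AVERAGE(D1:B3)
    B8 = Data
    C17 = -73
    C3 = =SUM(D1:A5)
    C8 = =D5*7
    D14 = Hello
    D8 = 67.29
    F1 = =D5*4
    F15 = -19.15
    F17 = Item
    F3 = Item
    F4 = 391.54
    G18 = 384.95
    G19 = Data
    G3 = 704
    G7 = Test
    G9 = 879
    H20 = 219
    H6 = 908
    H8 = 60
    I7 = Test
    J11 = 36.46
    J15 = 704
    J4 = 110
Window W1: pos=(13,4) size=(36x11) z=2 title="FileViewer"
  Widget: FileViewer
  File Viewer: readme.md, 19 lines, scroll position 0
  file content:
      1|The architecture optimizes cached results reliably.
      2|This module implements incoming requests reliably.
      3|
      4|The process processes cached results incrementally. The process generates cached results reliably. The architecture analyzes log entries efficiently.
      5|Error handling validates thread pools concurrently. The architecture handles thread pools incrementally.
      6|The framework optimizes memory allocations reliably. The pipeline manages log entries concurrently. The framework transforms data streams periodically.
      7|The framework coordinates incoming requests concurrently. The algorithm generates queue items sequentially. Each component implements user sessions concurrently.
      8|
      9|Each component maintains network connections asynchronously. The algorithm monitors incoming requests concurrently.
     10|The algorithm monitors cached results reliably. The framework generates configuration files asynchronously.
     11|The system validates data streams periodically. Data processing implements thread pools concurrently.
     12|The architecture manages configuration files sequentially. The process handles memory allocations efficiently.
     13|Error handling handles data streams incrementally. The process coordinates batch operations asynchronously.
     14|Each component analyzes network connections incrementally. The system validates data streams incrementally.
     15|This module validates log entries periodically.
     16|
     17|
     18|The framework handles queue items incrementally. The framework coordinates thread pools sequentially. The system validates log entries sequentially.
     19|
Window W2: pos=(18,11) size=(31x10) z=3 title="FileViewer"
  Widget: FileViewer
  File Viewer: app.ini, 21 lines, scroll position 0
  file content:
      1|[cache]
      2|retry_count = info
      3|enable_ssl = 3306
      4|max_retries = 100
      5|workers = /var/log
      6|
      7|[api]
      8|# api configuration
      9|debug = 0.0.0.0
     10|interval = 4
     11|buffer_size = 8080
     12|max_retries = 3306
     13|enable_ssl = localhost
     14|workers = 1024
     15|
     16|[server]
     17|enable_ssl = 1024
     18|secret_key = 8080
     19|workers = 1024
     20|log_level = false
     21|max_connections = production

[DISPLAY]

    ┃       A┏━━━━━━━━━━━━━━━━━━━━━━━━━━━━━━━━━━┓
    ┃--------┃ FileViewer                       ┃
    ┃  1     ┠──────────────────────────────────┨
    ┃  2     ┃The architecture optimizes cached▲┃
    ┃  3 Item┃This module implements incoming r█┃
    ┗━━━━━━━━┃                                 ░┃
             ┃The process processes cached resu░┃
             ┃Erro┏━━━━━━━━━━━━━━━━━━━━━━━━━━━━━┓
             ┃The ┃ FileViewer                  ┃
             ┃The ┠─────────────────────────────┨
             ┗━━━━┃[cache]                     ▲┃
                  ┃retry_count = info          █┃
                  ┃enable_ssl = 3306           ░┃
                  ┃max_retries = 100           ░┃
                  ┃workers = /var/log          ░┃
                  ┃                            ▼┃
                  ┗━━━━━━━━━━━━━━━━━━━━━━━━━━━━━┛
                                                 
                                                 
                                                 
                                                 


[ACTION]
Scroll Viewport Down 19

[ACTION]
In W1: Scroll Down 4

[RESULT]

    ┃       A┏━━━━━━━━━━━━━━━━━━━━━━━━━━━━━━━━━━┓
    ┃--------┃ FileViewer                       ┃
    ┃  1     ┠──────────────────────────────────┨
    ┃  2     ┃Error handling validates thread p▲┃
    ┃  3 Item┃The framework optimizes memory al░┃
    ┗━━━━━━━━┃The framework coordinates incomin█┃
             ┃                                 ░┃
             ┃Each┏━━━━━━━━━━━━━━━━━━━━━━━━━━━━━┓
             ┃The ┃ FileViewer                  ┃
             ┃The ┠─────────────────────────────┨
             ┗━━━━┃[cache]                     ▲┃
                  ┃retry_count = info          █┃
                  ┃enable_ssl = 3306           ░┃
                  ┃max_retries = 100           ░┃
                  ┃workers = /var/log          ░┃
                  ┃                            ▼┃
                  ┗━━━━━━━━━━━━━━━━━━━━━━━━━━━━━┛
                                                 
                                                 
                                                 
                                                 


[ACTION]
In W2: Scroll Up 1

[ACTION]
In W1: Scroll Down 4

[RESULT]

    ┃       A┏━━━━━━━━━━━━━━━━━━━━━━━━━━━━━━━━━━┓
    ┃--------┃ FileViewer                       ┃
    ┃  1     ┠──────────────────────────────────┨
    ┃  2     ┃Each component maintains network ▲┃
    ┃  3 Item┃The algorithm monitors cached res░┃
    ┗━━━━━━━━┃The system validates data streams░┃
             ┃The architecture manages configur░┃
             ┃Erro┏━━━━━━━━━━━━━━━━━━━━━━━━━━━━━┓
             ┃Each┃ FileViewer                  ┃
             ┃This┠─────────────────────────────┨
             ┗━━━━┃[cache]                     ▲┃
                  ┃retry_count = info          █┃
                  ┃enable_ssl = 3306           ░┃
                  ┃max_retries = 100           ░┃
                  ┃workers = /var/log          ░┃
                  ┃                            ▼┃
                  ┗━━━━━━━━━━━━━━━━━━━━━━━━━━━━━┛
                                                 
                                                 
                                                 
                                                 
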